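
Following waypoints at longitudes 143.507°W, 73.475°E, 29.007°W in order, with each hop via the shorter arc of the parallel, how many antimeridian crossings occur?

Leg 1: -143.507° → +73.475°, shortest Δλ = -143.018° (west) — crosses 180°.
Leg 2: +73.475° → -29.007°, shortest Δλ = -102.482° (west) — does not cross 180°.
Total crossings: 1.

1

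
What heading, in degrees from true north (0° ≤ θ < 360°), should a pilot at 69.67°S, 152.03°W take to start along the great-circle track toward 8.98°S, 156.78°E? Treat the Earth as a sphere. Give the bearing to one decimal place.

304.4°

Δλ = 156.78 − -152.03 = 308.81°; wrapped into (−180°, 180°]: -51.19°.
θ = atan2( sin Δλ · cos φ₂ , cos φ₁ · sin φ₂ − sin φ₁ · cos φ₂ · cos Δλ )
  = atan2(-0.76968, 0.52627) = -55.638° → normalised to [0°, 360°): 304.362°.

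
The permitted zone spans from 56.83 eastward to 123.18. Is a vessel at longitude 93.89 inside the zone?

Band width going east from +56.83° to +123.18°: ((123.18 − 56.83) mod 360) = 66.35°.
Offset of +93.89° east of the west edge: ((93.89 − 56.83) mod 360) = 37.06°.
37.06° ≤ 66.35° ⇒ inside.

Yes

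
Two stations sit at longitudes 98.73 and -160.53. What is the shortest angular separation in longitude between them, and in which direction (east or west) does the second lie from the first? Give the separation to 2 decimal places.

100.74° east

Raw difference: -160.53 − 98.73 = -259.26°.
Normalise into (−180°, 180°]: -259.26° + 360° = 100.74°.
Positive ⇒ the second point lies to the east; separation 100.74°.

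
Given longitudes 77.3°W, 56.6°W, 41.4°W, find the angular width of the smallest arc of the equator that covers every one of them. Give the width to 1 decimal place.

Sort the longitudes: -77.3°, -56.6°, -41.4°.
Eastward gaps between consecutive values (wrapping around): 20.7°, 15.2°, 324.1°.
Largest gap = 324.1° ⇒ minimal covering band is its complement: 360° − 324.1° = 35.9°.
Band runs from -77.3° eastward to -41.4°.

35.9°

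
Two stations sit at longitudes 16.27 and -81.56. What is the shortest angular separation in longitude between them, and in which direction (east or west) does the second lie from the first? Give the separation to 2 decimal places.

Raw difference: -81.56 − 16.27 = -97.83°.
Normalise into (−180°, 180°]: -97.83° stays -97.83°.
Negative ⇒ the second point lies to the west; separation 97.83°.

97.83° west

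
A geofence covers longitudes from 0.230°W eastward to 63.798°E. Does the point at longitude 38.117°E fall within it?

Band width going east from -0.230° to +63.798°: ((63.798 − -0.230) mod 360) = 64.028°.
Offset of +38.117° east of the west edge: ((38.117 − -0.230) mod 360) = 38.347°.
38.347° ≤ 64.028° ⇒ inside.

Yes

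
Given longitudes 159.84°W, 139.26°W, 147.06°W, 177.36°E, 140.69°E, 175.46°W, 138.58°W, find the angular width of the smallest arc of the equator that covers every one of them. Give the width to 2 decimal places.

80.73°

Sort the longitudes: -175.46°, -159.84°, -147.06°, -139.26°, -138.58°, +140.69°, +177.36°.
Eastward gaps between consecutive values (wrapping around): 15.62°, 12.78°, 7.80°, 0.68°, 279.27°, 36.67°, 7.18°.
Largest gap = 279.27° ⇒ minimal covering band is its complement: 360° − 279.27° = 80.73°.
Band runs from +140.69° eastward to -138.58°, crossing the antimeridian.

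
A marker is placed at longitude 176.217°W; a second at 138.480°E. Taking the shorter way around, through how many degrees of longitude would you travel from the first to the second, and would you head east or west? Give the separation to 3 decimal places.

Raw difference: 138.480 − -176.217 = 314.697°.
Normalise into (−180°, 180°]: 314.697° − 360° = -45.303°.
Negative ⇒ the second point lies to the west; separation 45.303°.

45.303° west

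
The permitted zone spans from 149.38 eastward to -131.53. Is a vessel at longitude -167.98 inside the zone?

Band width going east from +149.38° to -131.53°: ((-131.53 − 149.38) mod 360) = 79.09°.
Offset of -167.98° east of the west edge: ((-167.98 − 149.38) mod 360) = 42.64°.
42.64° ≤ 79.09° ⇒ inside.

Yes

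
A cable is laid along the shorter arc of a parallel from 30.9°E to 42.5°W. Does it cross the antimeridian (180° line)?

No

Signed shortest Δλ = ((-42.5 − 30.9 + 180) mod 360) − 180 = -73.4°.
Going west by 73.4° from +30.9° reaches -42.5° without touching 180°.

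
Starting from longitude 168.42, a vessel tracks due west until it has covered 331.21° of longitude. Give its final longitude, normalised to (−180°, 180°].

Start at +168.42°; shift −331.21° → -162.79°.
-162.79° already lies in (−180°, 180°].

-162.79°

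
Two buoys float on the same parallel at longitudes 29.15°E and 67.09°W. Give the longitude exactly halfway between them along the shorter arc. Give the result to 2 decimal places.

Signed shortest Δλ from +29.15° to -67.09° is -96.24°.
Midpoint longitude = +29.15° + (-96.24°)/2 = +29.15° − 48.12° = -18.97°.

18.97°W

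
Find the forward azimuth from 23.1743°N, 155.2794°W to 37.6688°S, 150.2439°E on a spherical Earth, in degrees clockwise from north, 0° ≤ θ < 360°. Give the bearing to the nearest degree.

Δλ = 150.2439 − -155.2794 = 305.5233°; wrapped into (−180°, 180°]: -54.4767°.
θ = atan2( sin Δλ · cos φ₂ , cos φ₁ · sin φ₂ − sin φ₁ · cos φ₂ · cos Δλ )
  = atan2(-0.64423, -0.74278) = -139.064° → normalised to [0°, 360°): 220.936°.

221°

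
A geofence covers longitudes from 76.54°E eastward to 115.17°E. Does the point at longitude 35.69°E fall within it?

Band width going east from +76.54° to +115.17°: ((115.17 − 76.54) mod 360) = 38.63°.
Offset of +35.69° east of the west edge: ((35.69 − 76.54) mod 360) = 319.15°.
319.15° > 38.63° ⇒ outside.

No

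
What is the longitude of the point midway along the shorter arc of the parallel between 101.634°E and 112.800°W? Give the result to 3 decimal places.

174.417°E

Signed shortest Δλ from +101.634° to -112.800° is +145.566°.
Midpoint longitude = +101.634° + (+145.566°)/2 = +101.634° + 72.783° = +174.417°.
(The naïve average (+101.634 + -112.800)/2 = -5.583° is on the wrong side of the globe.)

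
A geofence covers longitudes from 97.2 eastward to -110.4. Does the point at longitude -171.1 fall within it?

Yes

Band width going east from +97.2° to -110.4°: ((-110.4 − 97.2) mod 360) = 152.4°.
Offset of -171.1° east of the west edge: ((-171.1 − 97.2) mod 360) = 91.7°.
91.7° ≤ 152.4° ⇒ inside.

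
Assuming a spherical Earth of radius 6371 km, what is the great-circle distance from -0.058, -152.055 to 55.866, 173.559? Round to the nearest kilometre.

6946 km

Δλ = 173.559 − -152.055 = 325.614°; wrapped into (−180°, 180°]: -34.386°.
Δφ = 55.866 − -0.058 = 55.924°.
a = sin²(Δφ/2) + cos φ₁ · cos φ₂ · sin²(Δλ/2) = 0.268882.
c = 2·atan2(√a, √(1−a)) = 1.09028 rad → d = 6371·c ≈ 6946.19 km.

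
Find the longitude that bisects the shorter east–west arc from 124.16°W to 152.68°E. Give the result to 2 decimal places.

Signed shortest Δλ from -124.16° to +152.68° is -83.16°.
Midpoint longitude = -124.16° + (-83.16°)/2 = -124.16° − 41.58° = -165.74°.
(The naïve average (-124.16 + +152.68)/2 = 14.26° is on the wrong side of the globe.)

165.74°W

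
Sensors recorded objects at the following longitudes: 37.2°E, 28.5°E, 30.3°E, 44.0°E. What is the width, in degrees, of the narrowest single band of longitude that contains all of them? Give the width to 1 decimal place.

15.5°

Sort the longitudes: +28.5°, +30.3°, +37.2°, +44.0°.
Eastward gaps between consecutive values (wrapping around): 1.8°, 6.9°, 6.8°, 344.5°.
Largest gap = 344.5° ⇒ minimal covering band is its complement: 360° − 344.5° = 15.5°.
Band runs from +28.5° eastward to +44.0°.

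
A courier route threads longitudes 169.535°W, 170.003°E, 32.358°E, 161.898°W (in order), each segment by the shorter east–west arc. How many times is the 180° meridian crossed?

2

Leg 1: -169.535° → +170.003°, shortest Δλ = -20.462° (west) — crosses 180°.
Leg 2: +170.003° → +32.358°, shortest Δλ = -137.645° (west) — does not cross 180°.
Leg 3: +32.358° → -161.898°, shortest Δλ = 165.744° (east) — crosses 180°.
Total crossings: 2.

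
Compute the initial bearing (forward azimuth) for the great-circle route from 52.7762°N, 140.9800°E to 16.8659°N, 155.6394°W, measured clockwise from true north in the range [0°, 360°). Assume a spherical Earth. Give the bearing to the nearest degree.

101°

Δλ = -155.6394 − 140.9800 = -296.6194°; wrapped into (−180°, 180°]: 63.3806°.
θ = atan2( sin Δλ · cos φ₂ , cos φ₁ · sin φ₂ − sin φ₁ · cos φ₂ · cos Δλ )
  = atan2(0.85555, -0.16593) = 100.976° → normalised to [0°, 360°): 100.976°.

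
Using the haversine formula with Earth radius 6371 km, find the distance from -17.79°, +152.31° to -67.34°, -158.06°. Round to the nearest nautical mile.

Δλ = -158.06 − 152.31 = -310.37°; wrapped into (−180°, 180°]: 49.63°.
Δφ = -67.34 − -17.79 = -49.55°.
a = sin²(Δφ/2) + cos φ₁ · cos φ₂ · sin²(Δλ/2) = 0.240223.
c = 2·atan2(√a, √(1−a)) = 1.02447 rad → d = 6371·c ≈ 6526.88 km ≈ 3524.23 nmi.

3524 nmi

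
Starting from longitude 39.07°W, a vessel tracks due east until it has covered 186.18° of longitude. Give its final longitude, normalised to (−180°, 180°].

Start at -39.07°; shift +186.18° → +147.11°.
+147.11° already lies in (−180°, 180°].

147.11°E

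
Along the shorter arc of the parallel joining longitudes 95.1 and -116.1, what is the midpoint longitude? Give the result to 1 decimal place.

Signed shortest Δλ from +95.1° to -116.1° is +148.8°.
Midpoint longitude = +95.1° + (+148.8°)/2 = +95.1° + 74.4° = +169.5°.
(The naïve average (+95.1 + -116.1)/2 = -10.5° is on the wrong side of the globe.)

+169.5°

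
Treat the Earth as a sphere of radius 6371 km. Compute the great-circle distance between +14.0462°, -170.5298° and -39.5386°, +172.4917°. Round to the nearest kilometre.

Δλ = 172.4917 − -170.5298 = 343.0215°; wrapped into (−180°, 180°]: -16.9785°.
Δφ = -39.5386 − 14.0462 = -53.5848°.
a = sin²(Δφ/2) + cos φ₁ · cos φ₂ · sin²(Δλ/2) = 0.219488.
c = 2·atan2(√a, √(1−a)) = 0.97517 rad → d = 6371·c ≈ 6212.83 km.

6213 km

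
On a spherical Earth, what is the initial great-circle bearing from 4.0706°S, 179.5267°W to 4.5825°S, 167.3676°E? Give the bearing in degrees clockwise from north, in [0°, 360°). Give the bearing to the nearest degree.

Δλ = 167.3676 − -179.5267 = 346.8943°; wrapped into (−180°, 180°]: -13.1057°.
θ = atan2( sin Δλ · cos φ₂ , cos φ₁ · sin φ₂ − sin φ₁ · cos φ₂ · cos Δλ )
  = atan2(-0.22602, -0.01078) = -92.730° → normalised to [0°, 360°): 267.270°.

267°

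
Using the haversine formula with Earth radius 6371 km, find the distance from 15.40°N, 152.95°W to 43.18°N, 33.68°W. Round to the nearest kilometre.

11044 km

Δλ = -33.68 − -152.95 = 119.27°.
Δφ = 43.18 − 15.40 = 27.78°.
a = sin²(Δφ/2) + cos φ₁ · cos φ₂ · sin²(Δλ/2) = 0.581005.
c = 2·atan2(√a, √(1−a)) = 1.73352 rad → d = 6371·c ≈ 11044.27 km.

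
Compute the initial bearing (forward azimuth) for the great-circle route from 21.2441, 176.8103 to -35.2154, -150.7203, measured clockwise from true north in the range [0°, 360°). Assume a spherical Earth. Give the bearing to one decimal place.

Δλ = -150.7203 − 176.8103 = -327.5306°; wrapped into (−180°, 180°]: 32.4694°.
θ = atan2( sin Δλ · cos φ₂ , cos φ₁ · sin φ₂ − sin φ₁ · cos φ₂ · cos Δλ )
  = atan2(0.43860, -0.78722) = 150.876° → normalised to [0°, 360°): 150.876°.

150.9°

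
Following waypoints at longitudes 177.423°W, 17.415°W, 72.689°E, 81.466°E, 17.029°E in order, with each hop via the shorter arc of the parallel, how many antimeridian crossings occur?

0

Leg 1: -177.423° → -17.415°, shortest Δλ = 160.008° (east) — does not cross 180°.
Leg 2: -17.415° → +72.689°, shortest Δλ = 90.104° (east) — does not cross 180°.
Leg 3: +72.689° → +81.466°, shortest Δλ = 8.777° (east) — does not cross 180°.
Leg 4: +81.466° → +17.029°, shortest Δλ = -64.437° (west) — does not cross 180°.
Total crossings: 0.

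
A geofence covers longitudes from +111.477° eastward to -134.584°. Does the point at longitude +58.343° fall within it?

No

Band width going east from +111.477° to -134.584°: ((-134.584 − 111.477) mod 360) = 113.939°.
Offset of +58.343° east of the west edge: ((58.343 − 111.477) mod 360) = 306.866°.
306.866° > 113.939° ⇒ outside.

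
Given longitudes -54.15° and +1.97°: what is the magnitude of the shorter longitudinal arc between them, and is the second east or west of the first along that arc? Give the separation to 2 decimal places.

56.12° east

Raw difference: 1.97 − -54.15 = 56.12°.
Normalise into (−180°, 180°]: 56.12° stays 56.12°.
Positive ⇒ the second point lies to the east; separation 56.12°.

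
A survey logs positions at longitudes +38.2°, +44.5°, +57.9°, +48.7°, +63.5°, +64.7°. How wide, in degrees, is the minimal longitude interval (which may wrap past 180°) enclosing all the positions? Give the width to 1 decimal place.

Sort the longitudes: +38.2°, +44.5°, +48.7°, +57.9°, +63.5°, +64.7°.
Eastward gaps between consecutive values (wrapping around): 6.3°, 4.2°, 9.2°, 5.6°, 1.2°, 333.5°.
Largest gap = 333.5° ⇒ minimal covering band is its complement: 360° − 333.5° = 26.5°.
Band runs from +38.2° eastward to +64.7°.

26.5°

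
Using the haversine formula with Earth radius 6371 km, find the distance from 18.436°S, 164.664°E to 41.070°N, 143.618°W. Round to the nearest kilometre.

8494 km

Δλ = -143.618 − 164.664 = -308.282°; wrapped into (−180°, 180°]: 51.718°.
Δφ = 41.070 − -18.436 = 59.506°.
a = sin²(Δφ/2) + cos φ₁ · cos φ₂ · sin²(Δλ/2) = 0.382334.
c = 2·atan2(√a, √(1−a)) = 1.33324 rad → d = 6371·c ≈ 8494.05 km.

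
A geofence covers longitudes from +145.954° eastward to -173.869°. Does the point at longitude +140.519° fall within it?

Band width going east from +145.954° to -173.869°: ((-173.869 − 145.954) mod 360) = 40.177°.
Offset of +140.519° east of the west edge: ((140.519 − 145.954) mod 360) = 354.565°.
354.565° > 40.177° ⇒ outside.

No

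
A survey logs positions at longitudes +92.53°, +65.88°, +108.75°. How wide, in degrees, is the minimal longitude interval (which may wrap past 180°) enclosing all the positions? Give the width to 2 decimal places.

42.87°

Sort the longitudes: +65.88°, +92.53°, +108.75°.
Eastward gaps between consecutive values (wrapping around): 26.65°, 16.22°, 317.13°.
Largest gap = 317.13° ⇒ minimal covering band is its complement: 360° − 317.13° = 42.87°.
Band runs from +65.88° eastward to +108.75°.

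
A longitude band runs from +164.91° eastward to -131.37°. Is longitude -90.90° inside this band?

Band width going east from +164.91° to -131.37°: ((-131.37 − 164.91) mod 360) = 63.72°.
Offset of -90.90° east of the west edge: ((-90.90 − 164.91) mod 360) = 104.19°.
104.19° > 63.72° ⇒ outside.

No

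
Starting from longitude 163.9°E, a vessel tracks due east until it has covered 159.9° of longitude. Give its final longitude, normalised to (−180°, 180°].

Start at +163.9°; shift +159.9° → +323.8°.
+323.8° lies outside (−180°, 180°]; subtract 360° → -36.2°.

36.2°W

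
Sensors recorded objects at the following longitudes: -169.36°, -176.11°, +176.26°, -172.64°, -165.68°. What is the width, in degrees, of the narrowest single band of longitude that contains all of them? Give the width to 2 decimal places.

Sort the longitudes: -176.11°, -172.64°, -169.36°, -165.68°, +176.26°.
Eastward gaps between consecutive values (wrapping around): 3.47°, 3.28°, 3.68°, 341.94°, 7.63°.
Largest gap = 341.94° ⇒ minimal covering band is its complement: 360° − 341.94° = 18.06°.
Band runs from +176.26° eastward to -165.68°, crossing the antimeridian.

18.06°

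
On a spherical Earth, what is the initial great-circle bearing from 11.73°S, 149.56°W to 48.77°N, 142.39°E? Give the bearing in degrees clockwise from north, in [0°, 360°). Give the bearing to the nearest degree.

322°

Δλ = 142.39 − -149.56 = 291.95°; wrapped into (−180°, 180°]: -68.05°.
θ = atan2( sin Δλ · cos φ₂ , cos φ₁ · sin φ₂ − sin φ₁ · cos φ₂ · cos Δλ )
  = atan2(-0.61131, 0.78645) = -37.858° → normalised to [0°, 360°): 322.142°.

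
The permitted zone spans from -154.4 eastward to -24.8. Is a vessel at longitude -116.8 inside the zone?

Band width going east from -154.4° to -24.8°: ((-24.8 − -154.4) mod 360) = 129.6°.
Offset of -116.8° east of the west edge: ((-116.8 − -154.4) mod 360) = 37.6°.
37.6° ≤ 129.6° ⇒ inside.

Yes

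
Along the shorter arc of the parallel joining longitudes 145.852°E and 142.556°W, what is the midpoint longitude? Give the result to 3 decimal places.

178.352°W

Signed shortest Δλ from +145.852° to -142.556° is +71.592°.
Midpoint longitude = +145.852° + (+71.592°)/2 = +145.852° + 35.796° = +181.648°.
Normalise into (−180°, 180°]: -178.352°.
(The naïve average (+145.852 + -142.556)/2 = 1.648° is on the wrong side of the globe.)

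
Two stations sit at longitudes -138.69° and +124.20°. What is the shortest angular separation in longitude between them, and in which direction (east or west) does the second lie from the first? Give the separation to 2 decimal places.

Raw difference: 124.20 − -138.69 = 262.89°.
Normalise into (−180°, 180°]: 262.89° − 360° = -97.11°.
Negative ⇒ the second point lies to the west; separation 97.11°.

97.11° west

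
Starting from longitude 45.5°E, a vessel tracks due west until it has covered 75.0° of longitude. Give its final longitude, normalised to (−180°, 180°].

29.5°W

Start at +45.5°; shift −75.0° → -29.5°.
-29.5° already lies in (−180°, 180°].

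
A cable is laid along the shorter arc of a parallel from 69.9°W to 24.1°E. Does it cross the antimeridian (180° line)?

No

Signed shortest Δλ = ((24.1 − -69.9 + 180) mod 360) − 180 = 94.0°.
Going east by 94.0° from -69.9° reaches +24.1° without touching 180°.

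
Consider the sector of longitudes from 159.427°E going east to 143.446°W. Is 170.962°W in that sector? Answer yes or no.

Yes

Band width going east from +159.427° to -143.446°: ((-143.446 − 159.427) mod 360) = 57.127°.
Offset of -170.962° east of the west edge: ((-170.962 − 159.427) mod 360) = 29.611°.
29.611° ≤ 57.127° ⇒ inside.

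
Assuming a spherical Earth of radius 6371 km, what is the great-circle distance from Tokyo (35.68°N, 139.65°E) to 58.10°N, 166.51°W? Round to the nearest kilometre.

4620 km

Δλ = -166.51 − 139.65 = -306.16°; wrapped into (−180°, 180°]: 53.84°.
Δφ = 58.10 − 35.68 = 22.42°.
a = sin²(Δφ/2) + cos φ₁ · cos φ₂ · sin²(Δλ/2) = 0.125779.
c = 2·atan2(√a, √(1−a)) = 0.72509 rad → d = 6371·c ≈ 4619.53 km.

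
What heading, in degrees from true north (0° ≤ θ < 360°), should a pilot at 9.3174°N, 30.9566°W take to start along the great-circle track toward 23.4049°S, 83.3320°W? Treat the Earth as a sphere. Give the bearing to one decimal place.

Δλ = -83.3320 − -30.9566 = -52.3754°.
θ = atan2( sin Δλ · cos φ₂ , cos φ₁ · sin φ₂ − sin φ₁ · cos φ₂ · cos Δλ )
  = atan2(-0.72686, -0.48269) = -123.587° → normalised to [0°, 360°): 236.413°.

236.4°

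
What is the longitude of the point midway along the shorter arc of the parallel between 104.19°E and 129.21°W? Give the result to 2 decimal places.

Signed shortest Δλ from +104.19° to -129.21° is +126.60°.
Midpoint longitude = +104.19° + (+126.60°)/2 = +104.19° + 63.30° = +167.49°.
(The naïve average (+104.19 + -129.21)/2 = -12.51° is on the wrong side of the globe.)

167.49°E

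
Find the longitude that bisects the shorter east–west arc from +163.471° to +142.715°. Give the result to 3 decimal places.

Signed shortest Δλ from +163.471° to +142.715° is -20.756°.
Midpoint longitude = +163.471° + (-20.756°)/2 = +163.471° − 10.378° = +153.093°.

+153.093°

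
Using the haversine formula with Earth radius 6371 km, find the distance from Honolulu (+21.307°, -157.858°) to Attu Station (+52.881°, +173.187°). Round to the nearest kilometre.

Δλ = 173.187 − -157.858 = 331.045°; wrapped into (−180°, 180°]: -28.955°.
Δφ = 52.881 − 21.307 = 31.574°.
a = sin²(Δφ/2) + cos φ₁ · cos φ₂ · sin²(Δλ/2) = 0.109157.
c = 2·atan2(√a, √(1−a)) = 0.67343 rad → d = 6371·c ≈ 4290.42 km.

4290 km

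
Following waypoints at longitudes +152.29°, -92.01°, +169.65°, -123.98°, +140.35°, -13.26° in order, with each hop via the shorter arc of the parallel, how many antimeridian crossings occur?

4

Leg 1: +152.29° → -92.01°, shortest Δλ = 115.7° (east) — crosses 180°.
Leg 2: -92.01° → +169.65°, shortest Δλ = -98.34° (west) — crosses 180°.
Leg 3: +169.65° → -123.98°, shortest Δλ = 66.37° (east) — crosses 180°.
Leg 4: -123.98° → +140.35°, shortest Δλ = -95.67° (west) — crosses 180°.
Leg 5: +140.35° → -13.26°, shortest Δλ = -153.61° (west) — does not cross 180°.
Total crossings: 4.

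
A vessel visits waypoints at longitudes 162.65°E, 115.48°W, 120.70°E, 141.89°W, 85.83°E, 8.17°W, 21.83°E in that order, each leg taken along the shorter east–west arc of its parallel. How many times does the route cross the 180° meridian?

Leg 1: +162.65° → -115.48°, shortest Δλ = 81.87° (east) — crosses 180°.
Leg 2: -115.48° → +120.70°, shortest Δλ = -123.82° (west) — crosses 180°.
Leg 3: +120.70° → -141.89°, shortest Δλ = 97.41° (east) — crosses 180°.
Leg 4: -141.89° → +85.83°, shortest Δλ = -132.28° (west) — crosses 180°.
Leg 5: +85.83° → -8.17°, shortest Δλ = -94.0° (west) — does not cross 180°.
Leg 6: -8.17° → +21.83°, shortest Δλ = 30.0° (east) — does not cross 180°.
Total crossings: 4.

4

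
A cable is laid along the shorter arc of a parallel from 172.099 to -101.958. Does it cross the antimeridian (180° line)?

Naïve |-101.958 − 172.099| = 274.057° > 180°, so the shorter arc goes the other way round — across 180°.
Signed shortest Δλ = ((-101.958 − 172.099 + 180) mod 360) − 180 = 85.943°.
Going east by 85.943° from +172.099° passes through 180° before reaching -101.958°.

Yes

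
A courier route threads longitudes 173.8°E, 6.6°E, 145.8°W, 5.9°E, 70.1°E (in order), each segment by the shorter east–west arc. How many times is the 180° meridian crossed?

Leg 1: +173.8° → +6.6°, shortest Δλ = -167.2° (west) — does not cross 180°.
Leg 2: +6.6° → -145.8°, shortest Δλ = -152.4° (west) — does not cross 180°.
Leg 3: -145.8° → +5.9°, shortest Δλ = 151.7° (east) — does not cross 180°.
Leg 4: +5.9° → +70.1°, shortest Δλ = 64.2° (east) — does not cross 180°.
Total crossings: 0.

0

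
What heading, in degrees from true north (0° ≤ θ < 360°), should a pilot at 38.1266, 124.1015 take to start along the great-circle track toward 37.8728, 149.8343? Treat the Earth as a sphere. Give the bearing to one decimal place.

Δλ = 149.8343 − 124.1015 = 25.7328°.
θ = atan2( sin Δλ · cos φ₂ , cos φ₁ · sin φ₂ − sin φ₁ · cos φ₂ · cos Δλ )
  = atan2(0.34273, 0.04390) = 82.700° → normalised to [0°, 360°): 82.700°.

82.7°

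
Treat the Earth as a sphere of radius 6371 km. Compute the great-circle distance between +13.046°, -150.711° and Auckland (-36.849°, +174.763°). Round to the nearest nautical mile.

Δλ = 174.763 − -150.711 = 325.474°; wrapped into (−180°, 180°]: -34.526°.
Δφ = -36.849 − 13.046 = -49.895°.
a = sin²(Δφ/2) + cos φ₁ · cos φ₂ · sin²(Δλ/2) = 0.246558.
c = 2·atan2(√a, √(1−a)) = 1.03923 rad → d = 6371·c ≈ 6620.93 km ≈ 3575.02 nmi.

3575 nmi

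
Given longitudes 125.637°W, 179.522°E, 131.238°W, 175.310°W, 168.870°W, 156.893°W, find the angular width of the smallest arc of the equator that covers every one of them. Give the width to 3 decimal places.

54.841°

Sort the longitudes: -175.310°, -168.870°, -156.893°, -131.238°, -125.637°, +179.522°.
Eastward gaps between consecutive values (wrapping around): 6.440°, 11.977°, 25.655°, 5.601°, 305.159°, 5.168°.
Largest gap = 305.159° ⇒ minimal covering band is its complement: 360° − 305.159° = 54.841°.
Band runs from +179.522° eastward to -125.637°, crossing the antimeridian.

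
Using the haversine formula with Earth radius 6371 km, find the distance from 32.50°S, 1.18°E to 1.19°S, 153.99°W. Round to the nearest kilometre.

Δλ = -153.99 − 1.18 = -155.17°.
Δφ = -1.19 − -32.50 = 31.31°.
a = sin²(Δφ/2) + cos φ₁ · cos φ₂ · sin²(Δλ/2) = 0.877051.
c = 2·atan2(√a, √(1−a)) = 2.42508 rad → d = 6371·c ≈ 15450.20 km.

15450 km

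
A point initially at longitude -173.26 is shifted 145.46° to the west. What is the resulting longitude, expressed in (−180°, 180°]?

Start at -173.26°; shift −145.46° → -318.72°.
-318.72° lies outside (−180°, 180°]; add 360° → +41.28°.

+41.28°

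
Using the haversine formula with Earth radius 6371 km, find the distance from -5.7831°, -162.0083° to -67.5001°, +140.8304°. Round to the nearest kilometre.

8069 km

Δλ = 140.8304 − -162.0083 = 302.8387°; wrapped into (−180°, 180°]: -57.1613°.
Δφ = -67.5001 − -5.7831 = -61.7170°.
a = sin²(Δφ/2) + cos φ₁ · cos φ₂ · sin²(Δλ/2) = 0.350222.
c = 2·atan2(√a, √(1−a)) = 1.26657 rad → d = 6371·c ≈ 8069.31 km.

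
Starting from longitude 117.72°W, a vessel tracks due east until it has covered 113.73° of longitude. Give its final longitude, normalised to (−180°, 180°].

Start at -117.72°; shift +113.73° → -3.99°.
-3.99° already lies in (−180°, 180°].

3.99°W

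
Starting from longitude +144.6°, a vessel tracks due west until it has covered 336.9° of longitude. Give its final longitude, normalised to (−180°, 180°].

+167.7°

Start at +144.6°; shift −336.9° → -192.3°.
-192.3° lies outside (−180°, 180°]; add 360° → +167.7°.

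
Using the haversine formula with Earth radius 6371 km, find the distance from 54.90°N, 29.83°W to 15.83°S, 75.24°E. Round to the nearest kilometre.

Δλ = 75.24 − -29.83 = 105.07°.
Δφ = -15.83 − 54.90 = -70.73°.
a = sin²(Δφ/2) + cos φ₁ · cos φ₂ · sin²(Δλ/2) = 0.683505.
c = 2·atan2(√a, √(1−a)) = 1.94659 rad → d = 6371·c ≈ 12401.71 km.

12402 km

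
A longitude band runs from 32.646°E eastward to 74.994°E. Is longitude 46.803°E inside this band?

Yes

Band width going east from +32.646° to +74.994°: ((74.994 − 32.646) mod 360) = 42.348°.
Offset of +46.803° east of the west edge: ((46.803 − 32.646) mod 360) = 14.157°.
14.157° ≤ 42.348° ⇒ inside.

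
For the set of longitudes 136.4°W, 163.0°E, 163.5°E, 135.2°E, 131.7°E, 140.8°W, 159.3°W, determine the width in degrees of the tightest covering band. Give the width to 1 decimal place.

Sort the longitudes: -159.3°, -140.8°, -136.4°, +131.7°, +135.2°, +163.0°, +163.5°.
Eastward gaps between consecutive values (wrapping around): 18.5°, 4.4°, 268.1°, 3.5°, 27.8°, 0.5°, 37.2°.
Largest gap = 268.1° ⇒ minimal covering band is its complement: 360° − 268.1° = 91.9°.
Band runs from +131.7° eastward to -136.4°, crossing the antimeridian.

91.9°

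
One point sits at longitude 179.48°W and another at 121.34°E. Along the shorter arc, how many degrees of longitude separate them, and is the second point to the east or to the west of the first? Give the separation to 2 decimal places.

59.18° west

Raw difference: 121.34 − -179.48 = 300.82°.
Normalise into (−180°, 180°]: 300.82° − 360° = -59.18°.
Negative ⇒ the second point lies to the west; separation 59.18°.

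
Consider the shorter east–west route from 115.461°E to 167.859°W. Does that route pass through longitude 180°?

Yes

Naïve |-167.859 − 115.461| = 283.32° > 180°, so the shorter arc goes the other way round — across 180°.
Signed shortest Δλ = ((-167.859 − 115.461 + 180) mod 360) − 180 = 76.68°.
Going east by 76.68° from +115.461° passes through 180° before reaching -167.859°.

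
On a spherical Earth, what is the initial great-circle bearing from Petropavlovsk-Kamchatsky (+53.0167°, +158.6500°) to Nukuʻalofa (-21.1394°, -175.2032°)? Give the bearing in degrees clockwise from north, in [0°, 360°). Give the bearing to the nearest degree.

155°

Δλ = -175.2032 − 158.6500 = -333.8532°; wrapped into (−180°, 180°]: 26.1468°.
θ = atan2( sin Δλ · cos φ₂ , cos φ₁ · sin φ₂ − sin φ₁ · cos φ₂ · cos Δλ )
  = atan2(0.41102, -0.88577) = 155.108° → normalised to [0°, 360°): 155.108°.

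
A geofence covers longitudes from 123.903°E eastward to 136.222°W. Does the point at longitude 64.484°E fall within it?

Band width going east from +123.903° to -136.222°: ((-136.222 − 123.903) mod 360) = 99.875°.
Offset of +64.484° east of the west edge: ((64.484 − 123.903) mod 360) = 300.581°.
300.581° > 99.875° ⇒ outside.

No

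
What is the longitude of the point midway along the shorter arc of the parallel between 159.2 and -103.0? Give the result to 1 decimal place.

Signed shortest Δλ from +159.2° to -103.0° is +97.8°.
Midpoint longitude = +159.2° + (+97.8°)/2 = +159.2° + 48.9° = +208.1°.
Normalise into (−180°, 180°]: -151.9°.
(The naïve average (+159.2 + -103.0)/2 = 28.1° is on the wrong side of the globe.)

-151.9°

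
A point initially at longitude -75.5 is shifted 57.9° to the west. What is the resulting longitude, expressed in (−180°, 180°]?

-133.4°

Start at -75.5°; shift −57.9° → -133.4°.
-133.4° already lies in (−180°, 180°].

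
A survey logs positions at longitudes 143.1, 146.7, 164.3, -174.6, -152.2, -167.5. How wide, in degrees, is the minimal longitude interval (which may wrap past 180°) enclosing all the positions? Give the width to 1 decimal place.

Sort the longitudes: -174.6°, -167.5°, -152.2°, +143.1°, +146.7°, +164.3°.
Eastward gaps between consecutive values (wrapping around): 7.1°, 15.3°, 295.3°, 3.6°, 17.6°, 21.1°.
Largest gap = 295.3° ⇒ minimal covering band is its complement: 360° − 295.3° = 64.7°.
Band runs from +143.1° eastward to -152.2°, crossing the antimeridian.

64.7°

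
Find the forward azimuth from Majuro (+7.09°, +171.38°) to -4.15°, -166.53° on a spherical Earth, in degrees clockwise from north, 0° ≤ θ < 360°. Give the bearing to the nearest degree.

116°

Δλ = -166.53 − 171.38 = -337.91°; wrapped into (−180°, 180°]: 22.09°.
θ = atan2( sin Δλ · cos φ₂ , cos φ₁ · sin φ₂ − sin φ₁ · cos φ₂ · cos Δλ )
  = atan2(0.37508, -0.18588) = 116.362° → normalised to [0°, 360°): 116.362°.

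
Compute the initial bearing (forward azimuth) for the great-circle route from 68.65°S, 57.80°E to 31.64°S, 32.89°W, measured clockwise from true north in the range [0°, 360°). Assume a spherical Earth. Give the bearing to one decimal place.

Δλ = -32.89 − 57.80 = -90.69°.
θ = atan2( sin Δλ · cos φ₂ , cos φ₁ · sin φ₂ − sin φ₁ · cos φ₂ · cos Δλ )
  = atan2(-0.85130, -0.20053) = -103.255° → normalised to [0°, 360°): 256.745°.

256.7°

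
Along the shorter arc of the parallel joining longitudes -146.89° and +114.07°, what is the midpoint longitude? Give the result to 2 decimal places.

Signed shortest Δλ from -146.89° to +114.07° is -99.04°.
Midpoint longitude = -146.89° + (-99.04°)/2 = -146.89° − 49.52° = -196.41°.
Normalise into (−180°, 180°]: +163.59°.
(The naïve average (-146.89 + +114.07)/2 = -16.41° is on the wrong side of the globe.)

+163.59°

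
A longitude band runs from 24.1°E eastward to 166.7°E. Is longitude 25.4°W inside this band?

No

Band width going east from +24.1° to +166.7°: ((166.7 − 24.1) mod 360) = 142.6°.
Offset of -25.4° east of the west edge: ((-25.4 − 24.1) mod 360) = 310.5°.
310.5° > 142.6° ⇒ outside.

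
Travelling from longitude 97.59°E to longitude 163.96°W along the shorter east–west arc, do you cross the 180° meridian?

Naïve |-163.96 − 97.59| = 261.55° > 180°, so the shorter arc goes the other way round — across 180°.
Signed shortest Δλ = ((-163.96 − 97.59 + 180) mod 360) − 180 = 98.45°.
Going east by 98.45° from +97.59° passes through 180° before reaching -163.96°.

Yes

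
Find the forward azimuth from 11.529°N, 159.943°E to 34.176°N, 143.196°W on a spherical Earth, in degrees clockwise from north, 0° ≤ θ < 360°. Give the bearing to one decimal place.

Δλ = -143.196 − 159.943 = -303.139°; wrapped into (−180°, 180°]: 56.861°.
θ = atan2( sin Δλ · cos φ₂ , cos φ₁ · sin φ₂ − sin φ₁ · cos φ₂ · cos Δλ )
  = atan2(0.69275, 0.46001) = 56.414° → normalised to [0°, 360°): 56.414°.

56.4°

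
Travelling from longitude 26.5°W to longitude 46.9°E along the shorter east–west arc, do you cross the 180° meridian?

No

Signed shortest Δλ = ((46.9 − -26.5 + 180) mod 360) − 180 = 73.4°.
Going east by 73.4° from -26.5° reaches +46.9° without touching 180°.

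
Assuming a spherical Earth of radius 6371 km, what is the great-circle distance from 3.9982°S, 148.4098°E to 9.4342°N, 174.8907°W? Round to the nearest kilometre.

4332 km

Δλ = -174.8907 − 148.4098 = -323.3005°; wrapped into (−180°, 180°]: 36.6995°.
Δφ = 9.4342 − -3.9982 = 13.4324°.
a = sin²(Δφ/2) + cos φ₁ · cos φ₂ · sin²(Δλ/2) = 0.111209.
c = 2·atan2(√a, √(1−a)) = 0.67998 rad → d = 6371·c ≈ 4332.18 km.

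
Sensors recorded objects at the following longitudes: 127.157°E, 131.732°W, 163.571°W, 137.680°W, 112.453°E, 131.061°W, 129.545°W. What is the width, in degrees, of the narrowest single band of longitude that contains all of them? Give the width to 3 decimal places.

118.002°

Sort the longitudes: -163.571°, -137.680°, -131.732°, -131.061°, -129.545°, +112.453°, +127.157°.
Eastward gaps between consecutive values (wrapping around): 25.891°, 5.948°, 0.671°, 1.516°, 241.998°, 14.704°, 69.272°.
Largest gap = 241.998° ⇒ minimal covering band is its complement: 360° − 241.998° = 118.002°.
Band runs from +112.453° eastward to -129.545°, crossing the antimeridian.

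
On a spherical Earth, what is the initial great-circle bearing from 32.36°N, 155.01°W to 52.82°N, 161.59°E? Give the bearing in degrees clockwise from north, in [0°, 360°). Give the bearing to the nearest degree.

Δλ = 161.59 − -155.01 = 316.60°; wrapped into (−180°, 180°]: -43.40°.
θ = atan2( sin Δλ · cos φ₂ , cos φ₁ · sin φ₂ − sin φ₁ · cos φ₂ · cos Δλ )
  = atan2(-0.41522, 0.43799) = -43.471° → normalised to [0°, 360°): 316.529°.

317°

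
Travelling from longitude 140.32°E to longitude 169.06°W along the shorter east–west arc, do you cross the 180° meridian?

Naïve |-169.06 − 140.32| = 309.38° > 180°, so the shorter arc goes the other way round — across 180°.
Signed shortest Δλ = ((-169.06 − 140.32 + 180) mod 360) − 180 = 50.62°.
Going east by 50.62° from +140.32° passes through 180° before reaching -169.06°.

Yes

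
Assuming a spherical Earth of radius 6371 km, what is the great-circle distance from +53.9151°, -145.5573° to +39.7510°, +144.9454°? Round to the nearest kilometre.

5284 km

Δλ = 144.9454 − -145.5573 = 290.5027°; wrapped into (−180°, 180°]: -69.4973°.
Δφ = 39.7510 − 53.9151 = -14.1641°.
a = sin²(Δφ/2) + cos φ₁ · cos φ₂ · sin²(Δλ/2) = 0.162313.
c = 2·atan2(√a, √(1−a)) = 0.82932 rad → d = 6371·c ≈ 5283.63 km.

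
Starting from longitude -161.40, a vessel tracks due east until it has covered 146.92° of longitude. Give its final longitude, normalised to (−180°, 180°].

Start at -161.40°; shift +146.92° → -14.48°.
-14.48° already lies in (−180°, 180°].

-14.48°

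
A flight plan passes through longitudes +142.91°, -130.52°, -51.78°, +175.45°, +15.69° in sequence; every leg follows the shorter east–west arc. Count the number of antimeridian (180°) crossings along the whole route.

Leg 1: +142.91° → -130.52°, shortest Δλ = 86.57° (east) — crosses 180°.
Leg 2: -130.52° → -51.78°, shortest Δλ = 78.74° (east) — does not cross 180°.
Leg 3: -51.78° → +175.45°, shortest Δλ = -132.77° (west) — crosses 180°.
Leg 4: +175.45° → +15.69°, shortest Δλ = -159.76° (west) — does not cross 180°.
Total crossings: 2.

2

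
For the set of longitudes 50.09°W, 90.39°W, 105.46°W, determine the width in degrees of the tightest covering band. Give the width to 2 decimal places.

55.37°

Sort the longitudes: -105.46°, -90.39°, -50.09°.
Eastward gaps between consecutive values (wrapping around): 15.07°, 40.30°, 304.63°.
Largest gap = 304.63° ⇒ minimal covering band is its complement: 360° − 304.63° = 55.37°.
Band runs from -105.46° eastward to -50.09°.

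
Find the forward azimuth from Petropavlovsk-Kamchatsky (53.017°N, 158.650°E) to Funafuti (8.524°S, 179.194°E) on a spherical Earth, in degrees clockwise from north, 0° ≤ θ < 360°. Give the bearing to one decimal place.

157.3°

Δλ = 179.194 − 158.650 = 20.544°.
θ = atan2( sin Δλ · cos φ₂ , cos φ₁ · sin φ₂ − sin φ₁ · cos φ₂ · cos Δλ )
  = atan2(0.34705, -0.82892) = 157.282° → normalised to [0°, 360°): 157.282°.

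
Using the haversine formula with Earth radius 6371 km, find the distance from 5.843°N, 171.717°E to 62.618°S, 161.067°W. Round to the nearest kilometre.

7956 km

Δλ = -161.067 − 171.717 = -332.784°; wrapped into (−180°, 180°]: 27.216°.
Δφ = -62.618 − 5.843 = -68.461°.
a = sin²(Δφ/2) + cos φ₁ · cos φ₂ · sin²(Δλ/2) = 0.341760.
c = 2·atan2(√a, √(1−a)) = 1.24878 rad → d = 6371·c ≈ 7955.97 km.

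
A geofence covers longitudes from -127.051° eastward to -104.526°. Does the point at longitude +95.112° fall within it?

No

Band width going east from -127.051° to -104.526°: ((-104.526 − -127.051) mod 360) = 22.525°.
Offset of +95.112° east of the west edge: ((95.112 − -127.051) mod 360) = 222.163°.
222.163° > 22.525° ⇒ outside.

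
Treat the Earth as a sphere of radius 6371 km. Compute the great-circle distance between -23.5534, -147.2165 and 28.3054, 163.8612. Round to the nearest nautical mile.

4207 nmi

Δλ = 163.8612 − -147.2165 = 311.0777°; wrapped into (−180°, 180°]: -48.9223°.
Δφ = 28.3054 − -23.5534 = 51.8588°.
a = sin²(Δφ/2) + cos φ₁ · cos φ₂ · sin²(Δλ/2) = 0.329581.
c = 2·atan2(√a, √(1−a)) = 1.22299 rad → d = 6371·c ≈ 7791.65 km ≈ 4207.16 nmi.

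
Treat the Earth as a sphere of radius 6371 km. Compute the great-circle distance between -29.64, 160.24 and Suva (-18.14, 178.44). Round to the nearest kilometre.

2244 km

Δλ = 178.44 − 160.24 = 18.20°.
Δφ = -18.14 − -29.64 = 11.50°.
a = sin²(Δφ/2) + cos φ₁ · cos φ₂ · sin²(Δλ/2) = 0.030698.
c = 2·atan2(√a, √(1−a)) = 0.35223 rad → d = 6371·c ≈ 2244.09 km.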